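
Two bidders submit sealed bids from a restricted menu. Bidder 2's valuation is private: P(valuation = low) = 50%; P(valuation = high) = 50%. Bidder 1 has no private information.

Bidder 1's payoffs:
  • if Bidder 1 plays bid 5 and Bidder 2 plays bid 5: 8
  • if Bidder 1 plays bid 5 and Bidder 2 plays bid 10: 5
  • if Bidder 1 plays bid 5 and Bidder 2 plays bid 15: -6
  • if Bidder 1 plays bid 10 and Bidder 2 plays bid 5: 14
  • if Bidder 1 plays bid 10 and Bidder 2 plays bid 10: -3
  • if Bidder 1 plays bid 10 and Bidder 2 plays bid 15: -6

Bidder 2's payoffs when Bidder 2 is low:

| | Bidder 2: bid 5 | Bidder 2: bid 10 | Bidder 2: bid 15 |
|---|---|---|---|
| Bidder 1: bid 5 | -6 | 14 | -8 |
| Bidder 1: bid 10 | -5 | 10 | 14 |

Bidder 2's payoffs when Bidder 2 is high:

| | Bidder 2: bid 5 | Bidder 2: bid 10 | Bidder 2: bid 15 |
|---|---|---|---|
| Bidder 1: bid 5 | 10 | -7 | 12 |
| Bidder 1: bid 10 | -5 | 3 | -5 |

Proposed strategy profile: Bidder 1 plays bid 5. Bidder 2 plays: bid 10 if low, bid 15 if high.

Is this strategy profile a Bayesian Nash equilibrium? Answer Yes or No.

Bidder 1 plays bid 5: E[bid 5] = 0.5·(5) + 0.5·(-6) = -0.5; E[bid 10] = -4.5. Best-responding. ✓
Bidder 2 (valuation low), facing bid 5: bid 5 gives -6, bid 10 gives 14, bid 15 gives -8. Proposed bid 10 is best. ✓
Bidder 2 (valuation high), facing bid 5: bid 5 gives 10, bid 10 gives -7, bid 15 gives 12. Proposed bid 15 is best. ✓

Yes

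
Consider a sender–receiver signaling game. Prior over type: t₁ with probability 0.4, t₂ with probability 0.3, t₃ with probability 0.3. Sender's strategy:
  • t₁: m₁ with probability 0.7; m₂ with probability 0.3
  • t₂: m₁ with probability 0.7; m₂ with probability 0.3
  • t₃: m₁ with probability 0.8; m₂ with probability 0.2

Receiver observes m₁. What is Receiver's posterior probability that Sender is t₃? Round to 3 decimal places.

P(m₁) = 0.4·0.7 + 0.3·0.7 + 0.3·0.8 = 0.73
P(t₃ | m₁) = (0.3·0.8) / 0.73 = 0.24 / 0.73 = 0.328767

0.329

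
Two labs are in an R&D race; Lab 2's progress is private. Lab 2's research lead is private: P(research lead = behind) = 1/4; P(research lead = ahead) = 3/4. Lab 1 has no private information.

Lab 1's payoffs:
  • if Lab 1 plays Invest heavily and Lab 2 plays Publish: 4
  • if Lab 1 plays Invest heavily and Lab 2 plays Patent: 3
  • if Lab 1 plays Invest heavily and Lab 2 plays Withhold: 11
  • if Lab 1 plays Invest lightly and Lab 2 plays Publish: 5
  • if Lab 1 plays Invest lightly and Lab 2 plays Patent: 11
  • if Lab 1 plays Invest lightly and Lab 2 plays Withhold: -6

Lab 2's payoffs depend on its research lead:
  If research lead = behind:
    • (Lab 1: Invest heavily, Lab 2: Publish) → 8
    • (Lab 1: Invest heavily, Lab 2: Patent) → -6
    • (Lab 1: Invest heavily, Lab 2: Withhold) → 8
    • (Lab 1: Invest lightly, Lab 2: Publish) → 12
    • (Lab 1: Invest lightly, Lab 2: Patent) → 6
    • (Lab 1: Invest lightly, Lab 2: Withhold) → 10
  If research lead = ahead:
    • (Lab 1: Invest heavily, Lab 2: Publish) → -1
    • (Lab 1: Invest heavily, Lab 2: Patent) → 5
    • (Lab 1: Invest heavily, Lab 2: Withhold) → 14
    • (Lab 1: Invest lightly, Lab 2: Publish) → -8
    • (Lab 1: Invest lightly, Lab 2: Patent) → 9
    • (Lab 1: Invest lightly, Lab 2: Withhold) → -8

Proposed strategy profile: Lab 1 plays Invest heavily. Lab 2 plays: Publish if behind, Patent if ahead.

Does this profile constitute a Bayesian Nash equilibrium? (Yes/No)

Lab 1 plays Invest heavily: E[Invest heavily] = 1/4·(4) + 3/4·(3) = 13/4; E[Invest lightly] = 19/2. Not best-responding. ✗
Lab 2 (research lead behind), facing Invest heavily: Publish gives 8, Patent gives -6, Withhold gives 8. Proposed Publish is best. ✓
Lab 2 (research lead ahead), facing Invest heavily: Publish gives -1, Patent gives 5, Withhold gives 14. Proposed Patent is not best — profitable deviation exists. ✗

No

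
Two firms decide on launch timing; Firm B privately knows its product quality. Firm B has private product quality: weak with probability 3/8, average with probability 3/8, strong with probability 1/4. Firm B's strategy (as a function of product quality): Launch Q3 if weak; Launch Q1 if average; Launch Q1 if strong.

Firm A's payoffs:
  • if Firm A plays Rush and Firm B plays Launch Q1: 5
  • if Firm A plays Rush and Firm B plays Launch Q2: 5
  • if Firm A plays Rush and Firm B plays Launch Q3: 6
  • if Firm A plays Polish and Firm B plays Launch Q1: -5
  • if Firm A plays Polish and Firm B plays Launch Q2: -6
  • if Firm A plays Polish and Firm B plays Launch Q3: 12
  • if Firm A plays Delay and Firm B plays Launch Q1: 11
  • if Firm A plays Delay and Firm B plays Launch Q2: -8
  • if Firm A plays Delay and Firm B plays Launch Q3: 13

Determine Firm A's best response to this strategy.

Delay

E[Rush] = 3/8·(6) + 3/8·(5) + 1/4·(5) = 43/8
E[Polish] = 3/8·(12) + 3/8·(-5) + 1/4·(-5) = 11/8
E[Delay] = 3/8·(13) + 3/8·(11) + 1/4·(11) = 47/4
Best response: Delay (47/4 is the largest).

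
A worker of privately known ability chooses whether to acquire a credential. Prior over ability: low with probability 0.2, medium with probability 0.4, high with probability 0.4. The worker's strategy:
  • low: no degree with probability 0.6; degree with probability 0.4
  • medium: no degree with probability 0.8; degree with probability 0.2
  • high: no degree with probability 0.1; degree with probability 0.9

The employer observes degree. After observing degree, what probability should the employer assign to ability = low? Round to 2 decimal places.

0.15

Apply Bayes' rule using the sender's strategy as the likelihood.
P(degree) = 0.2·0.4 + 0.4·0.2 + 0.4·0.9 = 0.52
P(low | degree) = (0.2·0.4) / 0.52 = 0.08 / 0.52 = 0.153846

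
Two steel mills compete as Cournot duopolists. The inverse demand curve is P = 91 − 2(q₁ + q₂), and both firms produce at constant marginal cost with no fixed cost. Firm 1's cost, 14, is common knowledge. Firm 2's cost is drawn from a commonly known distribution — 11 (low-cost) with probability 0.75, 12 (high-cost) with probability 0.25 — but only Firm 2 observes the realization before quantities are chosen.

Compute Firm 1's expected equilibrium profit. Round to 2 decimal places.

Firm 2 with cost c maximizes (91 − 2(q₁+q₂) − c)·q₂, giving q₂(c) = (91 − c − 2q₁)/4.
E[c₂] = 0.75·11 + 0.25·12 = 11.25
Firm 1's FOC against E[q₂] yields q₁ = (91 − 2·14 + E[c₂])/6 = (91 − 28 + 11.25)/6 = 12.375.
E[P] = 91 − 2·(q₁ + E[q₂]) = 38.75; Firm 1's expected profit = (E[P] − 14)·q₁ = (38.75 − 14)·12.375 = 306.281.

306.28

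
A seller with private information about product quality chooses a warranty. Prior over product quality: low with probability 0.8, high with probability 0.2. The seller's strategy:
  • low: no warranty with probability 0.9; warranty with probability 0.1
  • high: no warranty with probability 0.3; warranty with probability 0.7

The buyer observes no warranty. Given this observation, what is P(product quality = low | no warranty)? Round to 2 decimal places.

Apply Bayes' rule using the sender's strategy as the likelihood.
P(no warranty) = 0.8·0.9 + 0.2·0.3 = 0.78
P(low | no warranty) = (0.8·0.9) / 0.78 = 0.72 / 0.78 = 0.923077

0.92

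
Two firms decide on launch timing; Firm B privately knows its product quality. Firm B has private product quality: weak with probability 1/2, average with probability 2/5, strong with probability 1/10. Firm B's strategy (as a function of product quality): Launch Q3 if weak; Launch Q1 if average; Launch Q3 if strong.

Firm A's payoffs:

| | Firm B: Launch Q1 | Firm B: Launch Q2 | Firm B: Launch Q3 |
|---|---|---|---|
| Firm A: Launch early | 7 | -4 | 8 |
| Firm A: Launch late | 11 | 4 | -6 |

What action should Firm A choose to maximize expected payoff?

Launch early

E[Launch early] = 1/2·(8) + 2/5·(7) + 1/10·(8) = 38/5
E[Launch late] = 1/2·(-6) + 2/5·(11) + 1/10·(-6) = 4/5
Best response: Launch early (38/5 is the largest).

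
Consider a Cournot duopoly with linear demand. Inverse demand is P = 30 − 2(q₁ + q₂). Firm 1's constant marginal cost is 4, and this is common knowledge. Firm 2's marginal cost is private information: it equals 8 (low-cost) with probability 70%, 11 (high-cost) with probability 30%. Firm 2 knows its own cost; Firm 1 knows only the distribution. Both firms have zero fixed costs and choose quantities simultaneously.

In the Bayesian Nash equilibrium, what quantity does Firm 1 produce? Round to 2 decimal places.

Type-c best response for Firm 2: q₂(c) = (30 − c)/4 − q₁/2.
Firm 1 maximizes expected profit; its first-order condition is 30 − 4q₁ − 2E[q₂] − 4 = 0.
Substituting E[q₂] and solving: E[c₂] = 8.9, so q₁ = (30 − 2·4 + 8.9)/6 = 5.15.

5.15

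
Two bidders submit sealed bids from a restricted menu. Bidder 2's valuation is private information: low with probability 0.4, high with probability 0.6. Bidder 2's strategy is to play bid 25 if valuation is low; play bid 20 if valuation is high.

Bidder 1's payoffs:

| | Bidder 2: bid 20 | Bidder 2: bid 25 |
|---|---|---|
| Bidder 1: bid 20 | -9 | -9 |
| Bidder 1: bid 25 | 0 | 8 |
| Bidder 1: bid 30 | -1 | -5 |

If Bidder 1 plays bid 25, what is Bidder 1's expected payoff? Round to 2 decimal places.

3.20

Take the expectation over Bidder 2's valuation, weighting each type's action by its prior probability.
E[bid 25] = 0.4·8 + 0.6·0 = 3.2 + 0 = 3.2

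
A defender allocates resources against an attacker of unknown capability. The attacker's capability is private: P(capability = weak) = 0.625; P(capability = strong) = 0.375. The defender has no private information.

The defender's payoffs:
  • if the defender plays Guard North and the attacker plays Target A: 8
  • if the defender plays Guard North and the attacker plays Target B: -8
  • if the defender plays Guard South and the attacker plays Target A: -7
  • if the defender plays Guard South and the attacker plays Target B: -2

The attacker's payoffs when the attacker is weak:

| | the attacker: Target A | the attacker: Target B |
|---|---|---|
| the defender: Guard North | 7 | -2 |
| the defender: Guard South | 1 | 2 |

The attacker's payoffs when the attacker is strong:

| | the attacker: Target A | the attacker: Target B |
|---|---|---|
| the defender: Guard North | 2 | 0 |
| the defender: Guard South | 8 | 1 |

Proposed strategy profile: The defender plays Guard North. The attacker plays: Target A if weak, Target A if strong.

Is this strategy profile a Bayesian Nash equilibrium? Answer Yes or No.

The defender plays Guard North: E[Guard North] = 0.625·(8) + 0.375·(8) = 8; E[Guard South] = -7. Best-responding. ✓
The attacker (capability weak), facing Guard North: Target A gives 7, Target B gives -2. Proposed Target A is best. ✓
The attacker (capability strong), facing Guard North: Target A gives 2, Target B gives 0. Proposed Target A is best. ✓

Yes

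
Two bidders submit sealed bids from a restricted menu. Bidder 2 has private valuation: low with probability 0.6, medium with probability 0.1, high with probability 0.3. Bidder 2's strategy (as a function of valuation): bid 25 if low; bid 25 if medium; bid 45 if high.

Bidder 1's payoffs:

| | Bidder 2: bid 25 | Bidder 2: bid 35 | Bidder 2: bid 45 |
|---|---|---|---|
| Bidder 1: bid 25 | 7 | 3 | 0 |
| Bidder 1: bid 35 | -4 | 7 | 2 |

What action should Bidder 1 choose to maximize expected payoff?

bid 25

Compute Bidder 1's expected payoff for each action, taking the expectation over Bidder 2's type.
E[bid 25] = 0.6·(7) + 0.1·(7) + 0.3·(0) = 4.9
E[bid 35] = 0.6·(-4) + 0.1·(-4) + 0.3·(2) = -2.2
Best response: bid 25 (4.9 is the largest).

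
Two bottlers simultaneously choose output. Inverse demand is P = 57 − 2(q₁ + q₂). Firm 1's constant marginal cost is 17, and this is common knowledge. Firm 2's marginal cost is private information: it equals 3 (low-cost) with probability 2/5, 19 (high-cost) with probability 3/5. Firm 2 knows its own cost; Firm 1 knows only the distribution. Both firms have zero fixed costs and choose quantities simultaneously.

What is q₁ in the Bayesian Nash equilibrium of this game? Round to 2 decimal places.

5.93

Type-c best response for Firm 2: q₂(c) = (57 − c)/4 − q₁/2.
Firm 1 maximizes expected profit; its first-order condition is 57 − 4q₁ − 2E[q₂] − 17 = 0.
Substituting E[q₂] and solving: E[c₂] = 12.6, so q₁ = (57 − 2·17 + 12.6)/6 = 5.93333.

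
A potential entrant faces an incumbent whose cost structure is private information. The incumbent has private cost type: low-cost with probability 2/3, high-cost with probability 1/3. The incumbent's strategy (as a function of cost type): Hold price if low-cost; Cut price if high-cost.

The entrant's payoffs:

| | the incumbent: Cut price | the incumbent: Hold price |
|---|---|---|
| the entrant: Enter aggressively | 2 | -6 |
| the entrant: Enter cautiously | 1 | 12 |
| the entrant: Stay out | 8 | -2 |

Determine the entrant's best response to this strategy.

Enter cautiously

E[Enter aggressively] = 2/3·(-6) + 1/3·(2) = -10/3
E[Enter cautiously] = 2/3·(12) + 1/3·(1) = 25/3
E[Stay out] = 2/3·(-2) + 1/3·(8) = 4/3
Best response: Enter cautiously (25/3 is the largest).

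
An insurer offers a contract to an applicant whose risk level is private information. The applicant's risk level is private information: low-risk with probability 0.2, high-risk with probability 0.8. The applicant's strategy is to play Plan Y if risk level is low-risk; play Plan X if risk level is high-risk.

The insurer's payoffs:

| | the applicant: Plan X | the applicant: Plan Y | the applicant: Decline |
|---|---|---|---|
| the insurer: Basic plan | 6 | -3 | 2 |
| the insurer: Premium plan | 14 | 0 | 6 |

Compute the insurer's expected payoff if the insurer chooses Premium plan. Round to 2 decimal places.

E[Premium plan] = 0.2·0 + 0.8·14 = 0 + 11.2 = 11.2

11.20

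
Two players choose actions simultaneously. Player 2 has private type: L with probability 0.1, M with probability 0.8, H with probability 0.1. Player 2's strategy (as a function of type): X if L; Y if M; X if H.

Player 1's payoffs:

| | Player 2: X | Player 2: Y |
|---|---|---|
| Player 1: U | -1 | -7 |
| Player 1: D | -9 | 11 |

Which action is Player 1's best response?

E[U] = 0.1·(-1) + 0.8·(-7) + 0.1·(-1) = -5.8
E[D] = 0.1·(-9) + 0.8·(11) + 0.1·(-9) = 7
Best response: D (7 is the largest).

D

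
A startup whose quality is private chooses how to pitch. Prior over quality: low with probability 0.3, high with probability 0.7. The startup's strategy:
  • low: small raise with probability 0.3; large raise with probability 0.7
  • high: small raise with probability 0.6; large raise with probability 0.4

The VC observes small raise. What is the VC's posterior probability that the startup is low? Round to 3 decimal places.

0.176

P(small raise) = 0.3·0.3 + 0.7·0.6 = 0.51
P(low | small raise) = (0.3·0.3) / 0.51 = 0.09 / 0.51 = 0.176471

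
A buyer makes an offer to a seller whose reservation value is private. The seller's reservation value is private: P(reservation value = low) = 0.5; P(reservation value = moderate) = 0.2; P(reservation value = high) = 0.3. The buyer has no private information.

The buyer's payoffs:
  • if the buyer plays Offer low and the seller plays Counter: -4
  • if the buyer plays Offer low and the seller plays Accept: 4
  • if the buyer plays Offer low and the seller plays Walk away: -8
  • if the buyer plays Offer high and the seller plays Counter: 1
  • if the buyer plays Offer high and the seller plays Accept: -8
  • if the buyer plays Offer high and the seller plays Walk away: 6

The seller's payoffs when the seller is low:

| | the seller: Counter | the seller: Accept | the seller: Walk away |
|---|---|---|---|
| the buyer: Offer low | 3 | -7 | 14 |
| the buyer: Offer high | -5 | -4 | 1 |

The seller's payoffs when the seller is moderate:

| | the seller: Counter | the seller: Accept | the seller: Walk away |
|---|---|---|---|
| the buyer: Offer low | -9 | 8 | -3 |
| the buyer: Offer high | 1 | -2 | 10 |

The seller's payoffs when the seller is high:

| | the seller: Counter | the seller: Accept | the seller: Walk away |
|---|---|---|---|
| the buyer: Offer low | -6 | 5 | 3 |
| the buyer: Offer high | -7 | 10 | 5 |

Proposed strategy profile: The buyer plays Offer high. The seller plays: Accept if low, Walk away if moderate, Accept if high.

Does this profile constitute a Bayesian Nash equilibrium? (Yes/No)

The buyer plays Offer high: E[Offer high] = 0.5·(-8) + 0.2·(6) + 0.3·(-8) = -5.2; E[Offer low] = 1.6. Not best-responding. ✗
The seller (reservation value low), facing Offer high: Counter gives -5, Accept gives -4, Walk away gives 1. Proposed Accept is not best — profitable deviation exists. ✗
The seller (reservation value moderate), facing Offer high: Counter gives 1, Accept gives -2, Walk away gives 10. Proposed Walk away is best. ✓
The seller (reservation value high), facing Offer high: Counter gives -7, Accept gives 10, Walk away gives 5. Proposed Accept is best. ✓

No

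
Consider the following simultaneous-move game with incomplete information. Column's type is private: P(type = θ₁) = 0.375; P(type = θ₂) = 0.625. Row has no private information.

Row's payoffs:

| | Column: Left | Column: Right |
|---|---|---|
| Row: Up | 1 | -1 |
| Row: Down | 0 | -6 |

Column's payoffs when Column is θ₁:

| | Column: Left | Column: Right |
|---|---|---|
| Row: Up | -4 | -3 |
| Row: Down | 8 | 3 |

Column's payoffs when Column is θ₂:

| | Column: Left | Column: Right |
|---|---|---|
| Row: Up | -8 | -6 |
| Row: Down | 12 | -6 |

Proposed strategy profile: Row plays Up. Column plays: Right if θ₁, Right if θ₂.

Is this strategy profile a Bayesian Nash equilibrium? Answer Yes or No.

Yes

Row plays Up: E[Up] = 0.375·(-1) + 0.625·(-1) = -1; E[Down] = -6. Best-responding. ✓
Column (type θ₁), facing Up: Left gives -4, Right gives -3. Proposed Right is best. ✓
Column (type θ₂), facing Up: Left gives -8, Right gives -6. Proposed Right is best. ✓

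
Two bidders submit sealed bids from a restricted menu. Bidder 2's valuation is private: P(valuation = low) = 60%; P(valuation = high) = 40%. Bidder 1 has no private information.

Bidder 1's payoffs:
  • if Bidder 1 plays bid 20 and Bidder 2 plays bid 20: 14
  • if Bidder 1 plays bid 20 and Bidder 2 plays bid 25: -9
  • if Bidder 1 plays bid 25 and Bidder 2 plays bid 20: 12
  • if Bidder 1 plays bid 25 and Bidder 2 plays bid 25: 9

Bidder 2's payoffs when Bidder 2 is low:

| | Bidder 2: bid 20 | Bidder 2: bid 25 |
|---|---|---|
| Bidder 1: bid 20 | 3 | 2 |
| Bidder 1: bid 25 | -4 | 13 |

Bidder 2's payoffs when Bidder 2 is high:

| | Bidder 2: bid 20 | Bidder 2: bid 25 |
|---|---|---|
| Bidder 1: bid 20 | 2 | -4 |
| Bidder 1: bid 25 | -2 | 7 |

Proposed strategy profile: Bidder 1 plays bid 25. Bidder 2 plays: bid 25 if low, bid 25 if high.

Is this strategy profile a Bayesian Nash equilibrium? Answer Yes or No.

Bidder 1 plays bid 25: E[bid 25] = 0.6·(9) + 0.4·(9) = 9; E[bid 20] = -9. Best-responding. ✓
Bidder 2 (valuation low), facing bid 25: bid 20 gives -4, bid 25 gives 13. Proposed bid 25 is best. ✓
Bidder 2 (valuation high), facing bid 25: bid 20 gives -2, bid 25 gives 7. Proposed bid 25 is best. ✓

Yes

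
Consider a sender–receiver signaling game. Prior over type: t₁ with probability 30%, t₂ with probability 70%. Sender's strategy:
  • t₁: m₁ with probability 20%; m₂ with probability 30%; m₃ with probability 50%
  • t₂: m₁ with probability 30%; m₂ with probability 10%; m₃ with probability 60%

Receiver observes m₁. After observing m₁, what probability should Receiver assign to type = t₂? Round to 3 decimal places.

Apply Bayes' rule using the sender's strategy as the likelihood.
P(m₁) = 0.3·0.2 + 0.7·0.3 = 0.27
P(t₂ | m₁) = (0.7·0.3) / 0.27 = 0.21 / 0.27 = 0.777778

0.778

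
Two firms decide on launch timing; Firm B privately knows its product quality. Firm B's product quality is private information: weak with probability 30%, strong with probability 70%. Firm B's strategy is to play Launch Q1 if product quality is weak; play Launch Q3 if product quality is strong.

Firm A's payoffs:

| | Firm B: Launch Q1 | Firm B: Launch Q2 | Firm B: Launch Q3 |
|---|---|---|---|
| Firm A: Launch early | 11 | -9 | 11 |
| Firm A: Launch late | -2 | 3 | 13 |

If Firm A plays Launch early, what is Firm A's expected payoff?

11

E[Launch early] = 0.3·11 + 0.7·11 = 3.3 + 7.7 = 11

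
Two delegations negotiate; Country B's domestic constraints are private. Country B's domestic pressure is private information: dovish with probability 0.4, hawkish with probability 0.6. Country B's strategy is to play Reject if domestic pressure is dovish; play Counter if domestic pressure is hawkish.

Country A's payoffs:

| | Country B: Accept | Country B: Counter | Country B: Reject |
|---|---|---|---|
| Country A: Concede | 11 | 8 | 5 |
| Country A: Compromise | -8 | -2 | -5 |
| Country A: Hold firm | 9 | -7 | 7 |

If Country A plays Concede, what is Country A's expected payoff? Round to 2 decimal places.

E[Concede] = 0.4·5 + 0.6·8 = 2 + 4.8 = 6.8

6.80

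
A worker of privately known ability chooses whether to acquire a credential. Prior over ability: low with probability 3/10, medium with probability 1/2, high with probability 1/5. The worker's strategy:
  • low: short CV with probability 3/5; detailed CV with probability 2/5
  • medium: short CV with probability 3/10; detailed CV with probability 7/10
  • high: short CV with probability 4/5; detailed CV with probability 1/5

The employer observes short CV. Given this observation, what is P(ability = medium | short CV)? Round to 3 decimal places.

0.306

P(short CV) = (3/10)·(3/5) + (1/2)·(3/10) + (1/5)·(4/5) = 49/100
P(medium | short CV) = ((1/2)·(3/10)) / (49/100) = (3/20) / (49/100) = 15/49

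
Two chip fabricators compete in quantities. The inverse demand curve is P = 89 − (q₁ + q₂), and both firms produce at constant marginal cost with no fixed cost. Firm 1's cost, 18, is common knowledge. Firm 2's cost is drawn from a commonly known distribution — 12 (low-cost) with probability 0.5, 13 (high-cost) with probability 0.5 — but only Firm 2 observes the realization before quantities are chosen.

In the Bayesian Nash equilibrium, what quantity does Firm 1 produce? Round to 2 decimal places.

21.83

Type-c best response for Firm 2: q₂(c) = (89 − c)/2 − q₁/2.
Firm 1 maximizes expected profit; its first-order condition is 89 − 2q₁ − E[q₂] − 18 = 0.
Substituting E[q₂] and solving: E[c₂] = 12.5, so q₁ = (89 − 2·18 + 12.5)/3 = 21.8333.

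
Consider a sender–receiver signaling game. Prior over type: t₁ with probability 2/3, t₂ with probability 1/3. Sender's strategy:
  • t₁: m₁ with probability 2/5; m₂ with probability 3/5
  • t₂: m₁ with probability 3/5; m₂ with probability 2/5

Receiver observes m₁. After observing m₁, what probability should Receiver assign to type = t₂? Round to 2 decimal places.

0.43

Apply Bayes' rule using the sender's strategy as the likelihood.
P(m₁) = (2/3)·(2/5) + (1/3)·(3/5) = 7/15
P(t₂ | m₁) = ((1/3)·(3/5)) / (7/15) = (1/5) / (7/15) = 3/7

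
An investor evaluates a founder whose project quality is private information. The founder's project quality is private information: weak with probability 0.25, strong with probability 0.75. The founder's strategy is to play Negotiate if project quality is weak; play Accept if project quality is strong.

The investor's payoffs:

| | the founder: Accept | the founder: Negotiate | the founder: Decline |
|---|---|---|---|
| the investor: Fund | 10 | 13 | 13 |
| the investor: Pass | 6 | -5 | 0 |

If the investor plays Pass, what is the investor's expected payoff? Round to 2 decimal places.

E[Pass] = 0.25·(-5) + 0.75·6 = (-1.25) + 4.5 = 3.25

3.25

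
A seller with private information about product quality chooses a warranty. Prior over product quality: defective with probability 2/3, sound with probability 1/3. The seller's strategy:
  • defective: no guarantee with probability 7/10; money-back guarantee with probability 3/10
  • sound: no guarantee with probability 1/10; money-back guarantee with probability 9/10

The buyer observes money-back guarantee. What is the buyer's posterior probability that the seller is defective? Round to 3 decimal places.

Apply Bayes' rule using the sender's strategy as the likelihood.
P(money-back guarantee) = (2/3)·(3/10) + (1/3)·(9/10) = 1/2
P(defective | money-back guarantee) = ((2/3)·(3/10)) / (1/2) = (1/5) / (1/2) = 2/5

0.400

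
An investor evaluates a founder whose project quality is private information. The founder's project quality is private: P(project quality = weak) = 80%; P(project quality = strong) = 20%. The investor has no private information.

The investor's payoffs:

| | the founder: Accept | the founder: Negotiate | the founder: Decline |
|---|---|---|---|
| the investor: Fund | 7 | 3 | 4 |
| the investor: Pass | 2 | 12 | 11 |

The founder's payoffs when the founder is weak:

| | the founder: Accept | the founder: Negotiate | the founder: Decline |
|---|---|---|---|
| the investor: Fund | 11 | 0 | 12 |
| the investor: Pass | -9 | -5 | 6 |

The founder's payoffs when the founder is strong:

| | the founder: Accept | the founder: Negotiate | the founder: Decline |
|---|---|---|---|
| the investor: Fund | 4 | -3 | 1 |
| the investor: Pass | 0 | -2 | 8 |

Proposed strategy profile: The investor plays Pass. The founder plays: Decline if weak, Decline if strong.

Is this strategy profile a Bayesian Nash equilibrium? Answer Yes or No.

A profile is a BNE iff every type of every player is best-responding given beliefs about the other side.
The investor plays Pass: E[Pass] = 0.8·(11) + 0.2·(11) = 11; E[Fund] = 4. Best-responding. ✓
The founder (project quality weak), facing Pass: Accept gives -9, Negotiate gives -5, Decline gives 6. Proposed Decline is best. ✓
The founder (project quality strong), facing Pass: Accept gives 0, Negotiate gives -2, Decline gives 8. Proposed Decline is best. ✓

Yes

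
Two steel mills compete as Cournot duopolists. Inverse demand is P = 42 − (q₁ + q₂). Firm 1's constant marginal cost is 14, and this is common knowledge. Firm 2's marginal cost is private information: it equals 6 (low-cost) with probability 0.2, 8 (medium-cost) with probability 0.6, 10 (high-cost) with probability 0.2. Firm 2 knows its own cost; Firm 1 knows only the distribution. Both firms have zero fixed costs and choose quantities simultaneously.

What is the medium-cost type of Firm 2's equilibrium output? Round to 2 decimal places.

13.33

Firm 2 with cost c maximizes (42 − (q₁+q₂) − c)·q₂, giving q₂(c) = (42 − c − q₁)/2.
E[c₂] = 0.2·6 + 0.6·8 + 0.2·10 = 8
Firm 1's FOC against E[q₂] yields q₁ = (42 − 2·14 + E[c₂])/3 = (42 − 28 + 8)/3 = 7.33333.
q₂(medium-cost) = (42 − 8 − 7.33333)/2 = 13.3333.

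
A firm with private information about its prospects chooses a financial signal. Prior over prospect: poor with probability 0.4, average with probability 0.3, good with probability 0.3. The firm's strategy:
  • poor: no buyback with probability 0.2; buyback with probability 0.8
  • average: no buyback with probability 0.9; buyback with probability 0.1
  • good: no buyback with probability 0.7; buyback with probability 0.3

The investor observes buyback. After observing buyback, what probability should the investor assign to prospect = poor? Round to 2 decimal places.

P(buyback) = 0.4·0.8 + 0.3·0.1 + 0.3·0.3 = 0.44
P(poor | buyback) = (0.4·0.8) / 0.44 = 0.32 / 0.44 = 0.727273

0.73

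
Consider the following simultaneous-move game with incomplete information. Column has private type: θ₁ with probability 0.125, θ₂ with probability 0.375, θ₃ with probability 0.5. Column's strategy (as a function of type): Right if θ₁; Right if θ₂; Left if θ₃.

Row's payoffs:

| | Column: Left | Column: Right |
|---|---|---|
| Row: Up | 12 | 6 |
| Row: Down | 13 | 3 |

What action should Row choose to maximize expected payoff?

Up

E[Up] = 0.125·(6) + 0.375·(6) + 0.5·(12) = 9
E[Down] = 0.125·(3) + 0.375·(3) + 0.5·(13) = 8
Best response: Up (9 is the largest).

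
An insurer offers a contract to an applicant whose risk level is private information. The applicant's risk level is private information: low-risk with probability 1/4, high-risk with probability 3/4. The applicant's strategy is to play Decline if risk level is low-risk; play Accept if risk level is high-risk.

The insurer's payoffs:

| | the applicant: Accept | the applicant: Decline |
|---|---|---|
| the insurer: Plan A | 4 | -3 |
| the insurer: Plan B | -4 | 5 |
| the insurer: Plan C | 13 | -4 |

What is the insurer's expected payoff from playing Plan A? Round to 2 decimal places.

Take the expectation over the applicant's risk level, weighting each type's action by its prior probability.
E[Plan A] = 1/4·(-3) + 3/4·4 = (-3/4) + 3 = 9/4

2.25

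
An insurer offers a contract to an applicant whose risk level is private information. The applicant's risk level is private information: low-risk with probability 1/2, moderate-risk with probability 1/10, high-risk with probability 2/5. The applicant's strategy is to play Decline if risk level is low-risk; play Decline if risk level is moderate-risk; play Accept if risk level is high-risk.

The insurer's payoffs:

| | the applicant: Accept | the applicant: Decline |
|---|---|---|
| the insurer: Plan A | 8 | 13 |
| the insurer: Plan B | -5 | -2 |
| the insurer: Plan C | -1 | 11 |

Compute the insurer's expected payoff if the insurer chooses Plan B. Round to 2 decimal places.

E[Plan B] = 1/2·(-2) + 1/10·(-2) + 2/5·(-5) = (-1) + (-1/5) + (-2) = -16/5

-3.20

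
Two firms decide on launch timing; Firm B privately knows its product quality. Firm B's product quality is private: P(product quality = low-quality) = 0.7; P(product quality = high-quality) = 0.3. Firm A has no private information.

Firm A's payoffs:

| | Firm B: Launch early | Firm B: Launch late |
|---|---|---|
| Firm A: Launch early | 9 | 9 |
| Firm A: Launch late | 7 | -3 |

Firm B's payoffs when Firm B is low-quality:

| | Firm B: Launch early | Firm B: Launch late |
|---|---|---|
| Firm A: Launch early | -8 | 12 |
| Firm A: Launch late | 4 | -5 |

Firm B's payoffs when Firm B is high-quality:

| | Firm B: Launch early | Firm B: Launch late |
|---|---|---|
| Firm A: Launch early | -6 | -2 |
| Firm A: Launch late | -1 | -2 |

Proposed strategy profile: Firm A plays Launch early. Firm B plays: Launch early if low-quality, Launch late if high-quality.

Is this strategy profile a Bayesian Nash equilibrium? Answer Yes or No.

No

A profile is a BNE iff every type of every player is best-responding given beliefs about the other side.
Firm A plays Launch early: E[Launch early] = 0.7·(9) + 0.3·(9) = 9; E[Launch late] = 4. Best-responding. ✓
Firm B (product quality low-quality), facing Launch early: Launch early gives -8, Launch late gives 12. Proposed Launch early is not best — profitable deviation exists. ✗
Firm B (product quality high-quality), facing Launch early: Launch early gives -6, Launch late gives -2. Proposed Launch late is best. ✓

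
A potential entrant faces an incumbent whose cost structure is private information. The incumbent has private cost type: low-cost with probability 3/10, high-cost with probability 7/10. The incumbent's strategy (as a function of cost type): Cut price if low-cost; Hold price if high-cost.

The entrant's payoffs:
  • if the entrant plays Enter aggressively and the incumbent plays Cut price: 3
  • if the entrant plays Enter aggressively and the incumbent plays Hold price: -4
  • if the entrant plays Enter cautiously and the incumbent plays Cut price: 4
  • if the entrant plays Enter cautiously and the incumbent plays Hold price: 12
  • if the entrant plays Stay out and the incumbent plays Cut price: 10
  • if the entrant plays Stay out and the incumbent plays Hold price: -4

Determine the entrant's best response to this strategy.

Compute the entrant's expected payoff for each action, taking the expectation over the incumbent's type.
E[Enter aggressively] = 3/10·(3) + 7/10·(-4) = -19/10
E[Enter cautiously] = 3/10·(4) + 7/10·(12) = 48/5
E[Stay out] = 3/10·(10) + 7/10·(-4) = 1/5
Best response: Enter cautiously (48/5 is the largest).

Enter cautiously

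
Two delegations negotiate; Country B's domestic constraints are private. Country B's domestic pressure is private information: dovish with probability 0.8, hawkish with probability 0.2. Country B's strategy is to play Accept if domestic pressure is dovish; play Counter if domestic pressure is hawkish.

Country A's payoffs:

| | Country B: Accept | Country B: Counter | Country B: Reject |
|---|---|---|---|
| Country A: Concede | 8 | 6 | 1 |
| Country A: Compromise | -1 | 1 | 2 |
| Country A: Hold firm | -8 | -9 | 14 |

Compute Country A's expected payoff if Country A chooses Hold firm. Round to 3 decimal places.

-8.200

Take the expectation over Country B's domestic pressure, weighting each type's action by its prior probability.
E[Hold firm] = 0.8·(-8) + 0.2·(-9) = (-6.4) + (-1.8) = -8.2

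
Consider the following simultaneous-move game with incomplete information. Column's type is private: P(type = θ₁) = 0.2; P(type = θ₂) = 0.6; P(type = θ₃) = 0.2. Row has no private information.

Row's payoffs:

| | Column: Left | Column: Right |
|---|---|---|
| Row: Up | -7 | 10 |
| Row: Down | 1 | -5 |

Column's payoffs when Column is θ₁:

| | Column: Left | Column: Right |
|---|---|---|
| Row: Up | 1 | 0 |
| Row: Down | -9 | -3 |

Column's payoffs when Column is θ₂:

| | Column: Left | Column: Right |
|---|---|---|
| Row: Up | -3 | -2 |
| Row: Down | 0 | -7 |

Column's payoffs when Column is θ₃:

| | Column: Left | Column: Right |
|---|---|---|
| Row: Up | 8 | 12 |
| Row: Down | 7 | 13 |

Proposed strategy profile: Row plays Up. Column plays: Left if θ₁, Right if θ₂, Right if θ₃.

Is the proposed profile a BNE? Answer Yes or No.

Row plays Up: E[Up] = 0.2·(-7) + 0.6·(10) + 0.2·(10) = 6.6; E[Down] = -3.8. Best-responding. ✓
Column (type θ₁), facing Up: Left gives 1, Right gives 0. Proposed Left is best. ✓
Column (type θ₂), facing Up: Left gives -3, Right gives -2. Proposed Right is best. ✓
Column (type θ₃), facing Up: Left gives 8, Right gives 12. Proposed Right is best. ✓

Yes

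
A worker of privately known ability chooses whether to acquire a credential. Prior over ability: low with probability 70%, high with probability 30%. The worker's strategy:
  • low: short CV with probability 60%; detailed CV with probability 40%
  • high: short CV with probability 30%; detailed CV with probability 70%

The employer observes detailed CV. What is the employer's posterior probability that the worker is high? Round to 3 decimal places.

0.429

Apply Bayes' rule using the sender's strategy as the likelihood.
P(detailed CV) = 0.7·0.4 + 0.3·0.7 = 0.49
P(high | detailed CV) = (0.3·0.7) / 0.49 = 0.21 / 0.49 = 0.428571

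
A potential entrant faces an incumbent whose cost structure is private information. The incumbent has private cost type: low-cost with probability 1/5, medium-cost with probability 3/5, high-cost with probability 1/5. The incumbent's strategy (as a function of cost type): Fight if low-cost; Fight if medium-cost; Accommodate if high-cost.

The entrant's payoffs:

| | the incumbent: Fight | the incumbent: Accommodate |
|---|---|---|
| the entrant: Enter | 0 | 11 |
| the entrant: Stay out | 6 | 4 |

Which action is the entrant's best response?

Stay out

E[Enter] = 1/5·(0) + 3/5·(0) + 1/5·(11) = 11/5
E[Stay out] = 1/5·(6) + 3/5·(6) + 1/5·(4) = 28/5
Best response: Stay out (28/5 is the largest).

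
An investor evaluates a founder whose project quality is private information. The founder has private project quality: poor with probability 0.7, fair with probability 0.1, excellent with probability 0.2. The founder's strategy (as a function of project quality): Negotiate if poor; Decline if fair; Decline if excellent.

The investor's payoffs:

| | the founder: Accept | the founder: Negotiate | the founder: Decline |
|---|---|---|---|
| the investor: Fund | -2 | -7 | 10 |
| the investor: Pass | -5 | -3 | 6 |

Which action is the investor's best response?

Compute the investor's expected payoff for each action, taking the expectation over the founder's type.
E[Fund] = 0.7·(-7) + 0.1·(10) + 0.2·(10) = -1.9
E[Pass] = 0.7·(-3) + 0.1·(6) + 0.2·(6) = -0.3
Best response: Pass (-0.3 is the largest).

Pass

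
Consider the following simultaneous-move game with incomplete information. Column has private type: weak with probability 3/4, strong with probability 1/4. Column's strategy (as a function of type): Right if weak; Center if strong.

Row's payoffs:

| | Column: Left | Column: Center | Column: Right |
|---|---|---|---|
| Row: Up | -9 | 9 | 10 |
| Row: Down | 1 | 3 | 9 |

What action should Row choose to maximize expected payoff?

Up

E[Up] = 3/4·(10) + 1/4·(9) = 39/4
E[Down] = 3/4·(9) + 1/4·(3) = 15/2
Best response: Up (39/4 is the largest).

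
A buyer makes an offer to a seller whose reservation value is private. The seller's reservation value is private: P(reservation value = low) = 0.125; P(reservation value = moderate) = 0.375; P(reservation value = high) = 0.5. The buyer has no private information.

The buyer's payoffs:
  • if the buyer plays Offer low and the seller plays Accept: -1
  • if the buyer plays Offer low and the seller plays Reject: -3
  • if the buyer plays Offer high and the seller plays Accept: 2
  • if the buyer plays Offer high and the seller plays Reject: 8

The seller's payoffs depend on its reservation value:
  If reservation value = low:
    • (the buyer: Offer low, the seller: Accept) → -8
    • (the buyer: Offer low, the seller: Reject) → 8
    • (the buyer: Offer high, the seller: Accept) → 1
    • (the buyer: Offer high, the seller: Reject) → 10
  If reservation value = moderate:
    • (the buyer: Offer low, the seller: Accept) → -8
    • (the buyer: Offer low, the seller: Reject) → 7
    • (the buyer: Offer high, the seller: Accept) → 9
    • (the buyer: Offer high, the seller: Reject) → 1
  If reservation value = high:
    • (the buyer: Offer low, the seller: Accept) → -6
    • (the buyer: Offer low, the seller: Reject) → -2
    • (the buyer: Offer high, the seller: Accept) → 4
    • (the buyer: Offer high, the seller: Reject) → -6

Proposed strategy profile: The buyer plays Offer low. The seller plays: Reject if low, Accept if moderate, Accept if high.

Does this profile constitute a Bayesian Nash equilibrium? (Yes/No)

No

A profile is a BNE iff every type of every player is best-responding given beliefs about the other side.
The buyer plays Offer low: E[Offer low] = 0.125·(-3) + 0.375·(-1) + 0.5·(-1) = -1.25; E[Offer high] = 2.75. Not best-responding. ✗
The seller (reservation value low), facing Offer low: Accept gives -8, Reject gives 8. Proposed Reject is best. ✓
The seller (reservation value moderate), facing Offer low: Accept gives -8, Reject gives 7. Proposed Accept is not best — profitable deviation exists. ✗
The seller (reservation value high), facing Offer low: Accept gives -6, Reject gives -2. Proposed Accept is not best — profitable deviation exists. ✗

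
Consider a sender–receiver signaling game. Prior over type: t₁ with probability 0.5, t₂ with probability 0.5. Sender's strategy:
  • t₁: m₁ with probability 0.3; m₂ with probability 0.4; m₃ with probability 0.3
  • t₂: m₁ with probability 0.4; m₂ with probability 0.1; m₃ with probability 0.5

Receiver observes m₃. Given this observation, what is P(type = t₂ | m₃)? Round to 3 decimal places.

Apply Bayes' rule using the sender's strategy as the likelihood.
P(m₃) = 0.5·0.3 + 0.5·0.5 = 0.4
P(t₂ | m₃) = (0.5·0.5) / 0.4 = 0.25 / 0.4 = 0.625

0.625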